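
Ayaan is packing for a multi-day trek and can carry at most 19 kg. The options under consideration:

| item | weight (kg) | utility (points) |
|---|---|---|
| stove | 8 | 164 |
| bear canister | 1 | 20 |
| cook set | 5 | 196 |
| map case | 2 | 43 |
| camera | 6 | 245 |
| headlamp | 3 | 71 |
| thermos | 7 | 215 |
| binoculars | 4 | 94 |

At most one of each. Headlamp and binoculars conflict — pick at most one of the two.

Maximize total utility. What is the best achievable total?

676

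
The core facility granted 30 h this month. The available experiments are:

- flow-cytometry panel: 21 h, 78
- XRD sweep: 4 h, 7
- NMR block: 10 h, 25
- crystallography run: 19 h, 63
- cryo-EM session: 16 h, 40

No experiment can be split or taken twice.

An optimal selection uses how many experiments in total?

2

Optimal total is 88.
NMR block + crystallography run hits 88 at 29 h.
Any selection reaching 88 contains exactly 2 experiments.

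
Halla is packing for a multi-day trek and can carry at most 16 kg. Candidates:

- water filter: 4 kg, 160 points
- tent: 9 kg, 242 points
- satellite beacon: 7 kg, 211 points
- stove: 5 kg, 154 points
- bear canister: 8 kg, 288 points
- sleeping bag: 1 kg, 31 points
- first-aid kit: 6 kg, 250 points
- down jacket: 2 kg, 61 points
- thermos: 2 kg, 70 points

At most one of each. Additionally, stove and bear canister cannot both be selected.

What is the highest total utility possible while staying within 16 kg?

608

A density-first pass picks water filter + sleeping bag + first-aid kit + down jacket + thermos — 572 at 15 kg.
The 7 kg tied up in water filter and sleeping bag and down jacket is better spent on bear canister — total rises to 608 (16 kg).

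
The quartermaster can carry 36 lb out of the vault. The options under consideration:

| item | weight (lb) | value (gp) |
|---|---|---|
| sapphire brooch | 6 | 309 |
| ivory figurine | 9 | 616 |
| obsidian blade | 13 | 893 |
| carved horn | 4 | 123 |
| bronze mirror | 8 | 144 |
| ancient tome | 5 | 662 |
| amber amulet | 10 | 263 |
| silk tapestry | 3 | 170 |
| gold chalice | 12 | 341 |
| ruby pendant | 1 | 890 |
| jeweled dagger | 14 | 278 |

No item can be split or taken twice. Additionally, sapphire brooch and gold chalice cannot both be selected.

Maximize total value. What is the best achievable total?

3370

The ratio heuristic lands on ivory figurine + obsidian blade + carved horn + ancient tome + silk tapestry + ruby pendant (3354) but leaves 1 lb idle.
The 7 lb tied up in carved horn and silk tapestry is better spent on sapphire brooch — total rises to 3370 (34 lb).
Next best is ivory figurine + obsidian blade + carved horn + ancient tome + silk tapestry + ruby pendant at 3354 (35 lb) — short by 16.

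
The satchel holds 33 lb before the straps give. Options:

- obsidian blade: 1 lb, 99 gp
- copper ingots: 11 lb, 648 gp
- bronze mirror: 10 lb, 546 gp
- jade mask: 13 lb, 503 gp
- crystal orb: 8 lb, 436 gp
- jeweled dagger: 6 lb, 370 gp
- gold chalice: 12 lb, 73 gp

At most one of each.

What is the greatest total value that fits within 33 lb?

1729

Taking the top-ratio items first gives obsidian blade + copper ingots + bronze mirror + jeweled dagger for 1663 (28 lb).
The 6 lb tied up in jeweled dagger is better spent on crystal orb — total rises to 1729 (30 lb).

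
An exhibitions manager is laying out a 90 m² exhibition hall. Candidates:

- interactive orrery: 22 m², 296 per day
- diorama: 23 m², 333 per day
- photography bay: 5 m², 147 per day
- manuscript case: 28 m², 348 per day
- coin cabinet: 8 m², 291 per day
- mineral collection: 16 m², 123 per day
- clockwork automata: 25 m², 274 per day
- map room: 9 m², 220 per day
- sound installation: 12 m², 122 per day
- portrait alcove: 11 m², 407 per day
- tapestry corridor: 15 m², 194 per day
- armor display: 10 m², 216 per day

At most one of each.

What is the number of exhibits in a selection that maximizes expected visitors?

7

The maximum expected visitors within 90 m² is 1910.
For example interactive orrery + diorama + photography bay + coin cabinet + map room + portrait alcove + armor display achieves it, using 88 m².
All optima have 7 exhibits.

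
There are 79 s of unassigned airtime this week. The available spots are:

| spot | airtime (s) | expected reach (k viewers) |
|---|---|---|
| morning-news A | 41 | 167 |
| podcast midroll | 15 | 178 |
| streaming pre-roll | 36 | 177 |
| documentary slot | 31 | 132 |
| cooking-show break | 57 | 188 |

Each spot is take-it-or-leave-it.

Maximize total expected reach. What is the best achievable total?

366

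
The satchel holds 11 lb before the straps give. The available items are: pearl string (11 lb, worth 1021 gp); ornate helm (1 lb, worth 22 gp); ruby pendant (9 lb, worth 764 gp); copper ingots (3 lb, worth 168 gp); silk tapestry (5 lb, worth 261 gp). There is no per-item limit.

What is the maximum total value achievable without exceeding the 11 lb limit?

Best packing: pearl string — 11 lb, 1021 total.
Nothing else within 11 lb beats 1021.

1021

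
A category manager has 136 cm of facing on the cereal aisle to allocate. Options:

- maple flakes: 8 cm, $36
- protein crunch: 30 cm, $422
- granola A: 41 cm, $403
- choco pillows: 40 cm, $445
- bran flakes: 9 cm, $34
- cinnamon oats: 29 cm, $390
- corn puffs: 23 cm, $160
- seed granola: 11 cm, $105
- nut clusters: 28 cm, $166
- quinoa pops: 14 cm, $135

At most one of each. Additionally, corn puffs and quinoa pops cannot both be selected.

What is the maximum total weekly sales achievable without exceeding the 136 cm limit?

1533

Density check — protein crunch 14.07, cinnamon oats 13.45, choco pillows 11.12 are the best per cm.
The ratio ordering already packs tightly: maple flakes + protein crunch + choco pillows + cinnamon oats + seed granola + quinoa pops, 132 cm, 1533.
Next best is protein crunch + choco pillows + bran flakes + cinnamon oats + seed granola + quinoa pops at 1531 (133 cm) — short by 2.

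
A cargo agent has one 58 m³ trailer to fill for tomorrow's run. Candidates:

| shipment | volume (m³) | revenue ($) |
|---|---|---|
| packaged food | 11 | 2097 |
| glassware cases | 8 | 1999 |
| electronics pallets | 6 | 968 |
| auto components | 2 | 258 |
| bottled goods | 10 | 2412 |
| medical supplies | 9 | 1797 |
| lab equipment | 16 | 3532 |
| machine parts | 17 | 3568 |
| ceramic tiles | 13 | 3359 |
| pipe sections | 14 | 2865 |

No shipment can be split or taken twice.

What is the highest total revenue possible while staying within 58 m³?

13399

Ranking by ratio (revenue/m³): ceramic tiles 258.38, glassware cases 249.88, bottled goods 241.20, lab equipment 220.75.
Greedy by ratio would take glassware cases + auto components + bottled goods + medical supplies + lab equipment + ceramic tiles: 58 m³ used, total 13357.
Replace auto components and medical supplies with packaged food: the trade gains 42 net, giving 13399 at 58 m³.
Every other selection either busts 58 m³ or fails to beat 13399.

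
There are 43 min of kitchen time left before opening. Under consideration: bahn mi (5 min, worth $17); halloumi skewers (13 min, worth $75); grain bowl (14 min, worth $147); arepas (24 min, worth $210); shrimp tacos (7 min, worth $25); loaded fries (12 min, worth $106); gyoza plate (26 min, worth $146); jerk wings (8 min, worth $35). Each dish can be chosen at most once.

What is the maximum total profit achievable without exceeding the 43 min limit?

Greedy by ratio would take halloumi skewers + grain bowl + loaded fries: 39 min used, total 328.
Dropping halloumi skewers and loaded fries frees 25 min; slotting in bahn mi + arepas (29 min) lifts the total to 374 at 43 min.

374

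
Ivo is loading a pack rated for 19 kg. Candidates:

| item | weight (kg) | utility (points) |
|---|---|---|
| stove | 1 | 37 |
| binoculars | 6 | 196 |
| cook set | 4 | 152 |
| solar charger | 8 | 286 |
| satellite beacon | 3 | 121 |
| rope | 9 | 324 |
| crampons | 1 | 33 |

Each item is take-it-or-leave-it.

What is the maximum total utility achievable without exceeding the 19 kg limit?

680

The ratio heuristic lands on stove + cook set + satellite beacon + rope + crampons (667) but leaves 1 kg idle.
The 7 kg tied up in cook set and satellite beacon is better spent on solar charger — total rises to 680 (19 kg).
Runner-up stove + binoculars + satellite beacon + rope tops out at 678.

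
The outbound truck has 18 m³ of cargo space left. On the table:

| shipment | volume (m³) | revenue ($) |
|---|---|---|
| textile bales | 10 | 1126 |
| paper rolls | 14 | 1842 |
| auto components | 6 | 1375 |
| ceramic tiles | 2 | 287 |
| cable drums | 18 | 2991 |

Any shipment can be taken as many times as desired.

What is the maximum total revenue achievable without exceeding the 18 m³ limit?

4125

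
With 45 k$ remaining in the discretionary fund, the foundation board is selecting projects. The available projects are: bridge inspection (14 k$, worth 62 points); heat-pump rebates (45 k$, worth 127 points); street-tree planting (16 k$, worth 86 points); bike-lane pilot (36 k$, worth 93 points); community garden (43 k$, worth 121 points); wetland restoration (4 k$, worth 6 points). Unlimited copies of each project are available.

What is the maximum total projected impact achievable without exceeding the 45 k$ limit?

Ranking by ratio (projected impact/k$): street-tree planting 5.38, bridge inspection 4.43, heat-pump rebates 2.82.
Greedy by ratio would take 2×street-tree planting + 3×wetland restoration: 44 k$ used, total 190.
Dropping street-tree planting and 3×wetland restoration frees 28 k$; slotting in 2×bridge inspection (28 k$) lifts the total to 210 at 44 k$.
No other feasible combination exceeds 210.

210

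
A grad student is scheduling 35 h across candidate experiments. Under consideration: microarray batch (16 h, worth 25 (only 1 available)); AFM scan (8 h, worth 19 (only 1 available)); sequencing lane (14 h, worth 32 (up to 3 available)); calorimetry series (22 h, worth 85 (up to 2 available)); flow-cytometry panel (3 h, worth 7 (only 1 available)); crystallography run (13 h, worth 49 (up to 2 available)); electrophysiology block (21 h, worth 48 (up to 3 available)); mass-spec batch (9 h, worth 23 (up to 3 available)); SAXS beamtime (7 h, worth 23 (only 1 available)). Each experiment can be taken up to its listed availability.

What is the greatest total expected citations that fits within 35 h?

Taking calorimetry series + crystallography run: 35 h used, 134 in expected citations.
Every other selection either busts 35 h or exceeds an availability limit or fails to beat 134.

134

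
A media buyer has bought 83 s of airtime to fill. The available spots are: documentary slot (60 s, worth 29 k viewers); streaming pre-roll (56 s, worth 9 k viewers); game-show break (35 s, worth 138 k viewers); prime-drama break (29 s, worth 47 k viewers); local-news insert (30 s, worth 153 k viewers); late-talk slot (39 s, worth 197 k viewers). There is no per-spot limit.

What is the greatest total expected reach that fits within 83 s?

394

Greedy by ratio would take 2×local-news insert: 60 s used, total 306.
The 60 s tied up in 2×local-news insert is better spent on 2×late-talk slot — total rises to 394 (78 s).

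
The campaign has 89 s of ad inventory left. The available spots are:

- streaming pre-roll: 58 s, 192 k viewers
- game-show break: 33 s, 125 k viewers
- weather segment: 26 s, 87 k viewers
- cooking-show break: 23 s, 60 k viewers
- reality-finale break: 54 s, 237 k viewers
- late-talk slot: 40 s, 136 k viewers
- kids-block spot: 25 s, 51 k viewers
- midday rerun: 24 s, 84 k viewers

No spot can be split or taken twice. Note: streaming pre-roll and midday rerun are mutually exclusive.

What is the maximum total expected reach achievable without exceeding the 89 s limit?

Density check — reality-finale break 4.39, game-show break 3.79, midday rerun 3.50, late-talk slot 3.40 are the best per s.
Game-show break + reality-finale break uses 87 of the 89 s and totals 362.
The closest alternative, weather segment + reality-finale break, reaches only 324.

362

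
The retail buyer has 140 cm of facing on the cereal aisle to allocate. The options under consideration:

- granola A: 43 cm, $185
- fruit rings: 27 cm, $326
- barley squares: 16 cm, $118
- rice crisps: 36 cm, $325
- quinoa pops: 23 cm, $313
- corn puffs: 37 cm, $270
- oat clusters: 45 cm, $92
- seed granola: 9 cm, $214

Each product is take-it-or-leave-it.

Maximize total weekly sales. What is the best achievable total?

1448

The ratio heuristic lands on fruit rings + barley squares + rice crisps + quinoa pops + seed granola (1296) but leaves 29 cm idle.
Dropping barley squares frees 16 cm; slotting in corn puffs (37 cm) lifts the total to 1448 at 132 cm.
Runner-up granola A + fruit rings + rice crisps + quinoa pops + seed granola tops out at 1363.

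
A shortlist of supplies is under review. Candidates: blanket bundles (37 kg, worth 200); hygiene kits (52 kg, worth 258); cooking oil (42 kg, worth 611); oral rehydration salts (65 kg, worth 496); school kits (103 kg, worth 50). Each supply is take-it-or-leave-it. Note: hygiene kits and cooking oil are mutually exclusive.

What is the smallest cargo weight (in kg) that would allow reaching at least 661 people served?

79

Look for the lowest-cargo combination reaching 661.
Taking blanket bundles + cooking oil gives 811 (≥ 661) for 79 kg.
No combination under 79 kg hits 661.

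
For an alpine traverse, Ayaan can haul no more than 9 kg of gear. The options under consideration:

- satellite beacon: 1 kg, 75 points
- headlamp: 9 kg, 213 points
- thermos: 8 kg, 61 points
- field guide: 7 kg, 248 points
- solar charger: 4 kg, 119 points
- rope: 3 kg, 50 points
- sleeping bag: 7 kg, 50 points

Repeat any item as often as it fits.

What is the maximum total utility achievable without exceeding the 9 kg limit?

675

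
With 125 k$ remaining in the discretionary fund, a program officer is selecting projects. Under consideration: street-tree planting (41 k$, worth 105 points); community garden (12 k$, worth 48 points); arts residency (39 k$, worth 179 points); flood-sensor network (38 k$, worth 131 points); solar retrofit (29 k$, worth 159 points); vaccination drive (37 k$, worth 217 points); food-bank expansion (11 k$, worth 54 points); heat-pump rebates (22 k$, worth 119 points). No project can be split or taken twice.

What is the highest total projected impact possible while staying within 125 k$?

617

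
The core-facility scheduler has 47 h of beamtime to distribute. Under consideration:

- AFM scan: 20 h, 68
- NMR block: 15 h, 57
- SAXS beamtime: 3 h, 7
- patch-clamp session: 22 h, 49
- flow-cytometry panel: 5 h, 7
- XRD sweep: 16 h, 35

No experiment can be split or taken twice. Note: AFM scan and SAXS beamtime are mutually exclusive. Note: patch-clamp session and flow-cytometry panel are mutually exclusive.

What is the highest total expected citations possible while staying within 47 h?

Taking AFM scan + NMR block + flow-cytometry panel: 40 h used, 132 in expected citations.
The closest alternative, AFM scan + NMR block, reaches only 125.

132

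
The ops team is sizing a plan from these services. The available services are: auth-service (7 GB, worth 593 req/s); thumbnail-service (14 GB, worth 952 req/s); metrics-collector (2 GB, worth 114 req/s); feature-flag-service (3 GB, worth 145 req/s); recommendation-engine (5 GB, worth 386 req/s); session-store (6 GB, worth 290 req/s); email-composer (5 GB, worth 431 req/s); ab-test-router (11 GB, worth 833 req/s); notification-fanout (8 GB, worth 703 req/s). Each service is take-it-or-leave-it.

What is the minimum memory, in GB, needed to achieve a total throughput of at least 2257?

28

Minimise GB subject to total throughput ≥ 2257.
auth-service + feature-flag-service + recommendation-engine + email-composer + notification-fanout reaches 2258 using 28 GB.
Below 28 GB the best achievable stays under 2257.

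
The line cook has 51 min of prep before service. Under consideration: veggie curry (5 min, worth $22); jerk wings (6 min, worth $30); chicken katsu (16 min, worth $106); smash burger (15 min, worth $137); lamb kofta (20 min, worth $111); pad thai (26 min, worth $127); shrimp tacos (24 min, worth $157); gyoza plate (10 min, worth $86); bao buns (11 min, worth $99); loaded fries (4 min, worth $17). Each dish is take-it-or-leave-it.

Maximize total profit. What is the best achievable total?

393

Greedy by ratio would take veggie curry + jerk wings + smash burger + gyoza plate + bao buns + loaded fries: 51 min used, total 391.
A better packing is smash burger + shrimp tacos + bao buns: 50 min, total 393.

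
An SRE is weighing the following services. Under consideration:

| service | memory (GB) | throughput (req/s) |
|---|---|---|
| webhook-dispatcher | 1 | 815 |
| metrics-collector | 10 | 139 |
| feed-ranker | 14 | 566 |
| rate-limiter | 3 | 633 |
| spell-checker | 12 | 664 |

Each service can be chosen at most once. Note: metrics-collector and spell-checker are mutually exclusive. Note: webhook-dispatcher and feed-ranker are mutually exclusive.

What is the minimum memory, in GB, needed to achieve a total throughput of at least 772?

Look for the lowest-memory combination reaching 772.
webhook-dispatcher reaches 815 using 1 GB.
Any bundle with less than 1 GB falls short of 772.

1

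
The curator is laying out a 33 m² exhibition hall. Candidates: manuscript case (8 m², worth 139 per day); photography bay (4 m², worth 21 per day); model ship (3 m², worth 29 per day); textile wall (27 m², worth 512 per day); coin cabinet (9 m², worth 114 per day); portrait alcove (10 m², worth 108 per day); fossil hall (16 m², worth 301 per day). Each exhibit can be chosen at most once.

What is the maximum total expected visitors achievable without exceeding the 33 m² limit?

554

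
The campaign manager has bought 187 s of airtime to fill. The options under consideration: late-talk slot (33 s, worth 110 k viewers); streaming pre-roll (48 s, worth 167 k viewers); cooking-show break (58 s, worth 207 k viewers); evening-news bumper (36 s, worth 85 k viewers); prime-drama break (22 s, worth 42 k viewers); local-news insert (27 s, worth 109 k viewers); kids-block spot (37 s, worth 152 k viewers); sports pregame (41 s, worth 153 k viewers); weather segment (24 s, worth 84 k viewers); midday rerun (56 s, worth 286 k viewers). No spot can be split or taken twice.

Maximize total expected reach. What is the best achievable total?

Ranking by ratio (expected reach/s): midday rerun 5.11, kids-block spot 4.11, local-news insert 4.04, sports pregame 3.73.
Local-news insert + kids-block spot + sports pregame + weather segment + midday rerun uses 185 of the 187 s and totals 784.
Next best is streaming pre-roll + kids-block spot + sports pregame + midday rerun at 758 (182 s) — short by 26.

784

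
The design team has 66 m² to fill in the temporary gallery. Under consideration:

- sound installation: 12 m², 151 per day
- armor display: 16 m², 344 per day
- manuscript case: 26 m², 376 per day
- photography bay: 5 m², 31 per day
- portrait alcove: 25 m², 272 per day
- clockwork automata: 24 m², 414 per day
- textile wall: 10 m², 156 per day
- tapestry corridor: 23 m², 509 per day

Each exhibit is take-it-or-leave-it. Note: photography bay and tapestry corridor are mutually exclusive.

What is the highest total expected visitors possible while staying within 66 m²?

1267

Best packing: armor display + clockwork automata + tapestry corridor — 63 m², 1267 total.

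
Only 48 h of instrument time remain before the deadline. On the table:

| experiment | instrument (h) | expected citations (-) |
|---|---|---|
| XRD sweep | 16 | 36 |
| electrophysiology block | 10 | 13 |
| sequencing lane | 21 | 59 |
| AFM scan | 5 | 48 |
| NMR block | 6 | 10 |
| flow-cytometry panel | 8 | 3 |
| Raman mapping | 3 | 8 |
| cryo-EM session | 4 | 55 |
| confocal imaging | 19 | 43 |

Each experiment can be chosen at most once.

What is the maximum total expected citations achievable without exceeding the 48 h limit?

198

A density-first pass picks sequencing lane + AFM scan + NMR block + flow-cytometry panel + Raman mapping + cryo-EM session — 183 at 47 h.
Dropping NMR block and flow-cytometry panel and Raman mapping frees 17 h; slotting in XRD sweep (16 h) lifts the total to 198 at 46 h.
Next best is XRD sweep + AFM scan + Raman mapping + cryo-EM session + confocal imaging at 190 (47 h) — short by 8.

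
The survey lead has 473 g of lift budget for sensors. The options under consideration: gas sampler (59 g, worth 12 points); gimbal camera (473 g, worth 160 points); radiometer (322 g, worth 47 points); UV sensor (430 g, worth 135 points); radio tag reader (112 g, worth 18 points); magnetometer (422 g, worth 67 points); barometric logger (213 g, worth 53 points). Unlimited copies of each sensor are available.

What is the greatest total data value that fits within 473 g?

Ranking by ratio (data value/g): gimbal camera 0.34, UV sensor 0.31, barometric logger 0.25.
Taking gimbal camera: 473 g used, 160 in data value.
Nothing else within 473 g beats 160.

160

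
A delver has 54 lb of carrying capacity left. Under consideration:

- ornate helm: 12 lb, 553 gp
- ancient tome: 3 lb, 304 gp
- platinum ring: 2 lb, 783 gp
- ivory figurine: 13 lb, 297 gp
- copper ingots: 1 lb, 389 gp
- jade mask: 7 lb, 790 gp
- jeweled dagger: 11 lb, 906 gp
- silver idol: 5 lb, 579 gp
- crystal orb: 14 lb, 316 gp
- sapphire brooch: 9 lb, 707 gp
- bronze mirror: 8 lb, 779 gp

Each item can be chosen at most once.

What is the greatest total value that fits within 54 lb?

By value per lb: platinum ring 391.50, copper ingots 389.00, silver idol 115.80 lead.
Best packing: ancient tome + platinum ring + copper ingots + jade mask + jeweled dagger + silver idol + sapphire brooch + bronze mirror — 46 lb, 5237 total.
An exhaustive check of the 2048 subsets confirms 5237.

5237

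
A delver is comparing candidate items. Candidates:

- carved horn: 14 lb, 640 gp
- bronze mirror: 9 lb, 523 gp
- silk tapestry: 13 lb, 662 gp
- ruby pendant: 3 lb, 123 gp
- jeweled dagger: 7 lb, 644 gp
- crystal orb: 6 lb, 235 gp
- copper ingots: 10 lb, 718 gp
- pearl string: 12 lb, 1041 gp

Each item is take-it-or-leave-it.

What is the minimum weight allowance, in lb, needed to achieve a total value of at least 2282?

Minimise lb subject to total value ≥ 2282.
jeweled dagger + copper ingots + pearl string reaches 2403 using 29 lb.
No combination under 29 lb hits 2282.

29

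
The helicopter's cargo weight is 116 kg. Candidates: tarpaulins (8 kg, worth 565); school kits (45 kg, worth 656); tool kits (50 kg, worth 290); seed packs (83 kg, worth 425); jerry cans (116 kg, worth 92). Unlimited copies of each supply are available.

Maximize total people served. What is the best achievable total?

Best packing: 14×tarpaulins — 112 kg, 7910 total.
Every other selection either busts 116 kg or fails to beat 7910.

7910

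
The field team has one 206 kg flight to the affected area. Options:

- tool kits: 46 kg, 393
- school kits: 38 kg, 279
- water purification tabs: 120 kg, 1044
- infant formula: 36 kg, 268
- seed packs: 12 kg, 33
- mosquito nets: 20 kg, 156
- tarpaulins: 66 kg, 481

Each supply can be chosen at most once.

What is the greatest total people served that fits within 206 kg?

By people served per kg: water purification tabs 8.70, tool kits 8.54, mosquito nets 7.80 lead.
Greedy by ratio would take tool kits + water purification tabs + seed packs + mosquito nets: 198 kg used, total 1626.
The 32 kg tied up in seed packs and mosquito nets is better spent on school kits — total rises to 1716 (204 kg).
No other feasible combination exceeds 1716.

1716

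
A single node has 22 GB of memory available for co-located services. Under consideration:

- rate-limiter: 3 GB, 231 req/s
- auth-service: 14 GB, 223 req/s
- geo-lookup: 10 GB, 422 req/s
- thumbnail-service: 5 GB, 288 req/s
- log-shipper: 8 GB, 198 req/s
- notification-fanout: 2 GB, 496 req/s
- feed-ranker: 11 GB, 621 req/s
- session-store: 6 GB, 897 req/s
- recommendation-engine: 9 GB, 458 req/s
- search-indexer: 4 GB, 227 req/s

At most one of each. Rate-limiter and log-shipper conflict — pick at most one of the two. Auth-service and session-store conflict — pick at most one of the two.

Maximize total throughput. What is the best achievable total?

Ranking by ratio (throughput/GB): notification-fanout 248.00, session-store 149.50, rate-limiter 77.00.
Greedy by ratio would take rate-limiter + thumbnail-service + notification-fanout + session-store + search-indexer: 20 GB used, total 2139.
Replace thumbnail-service and search-indexer with feed-ranker: the trade gains 106 net, giving 2245 at 22 GB.
An exhaustive check of the 1024 subsets confirms 2245.

2245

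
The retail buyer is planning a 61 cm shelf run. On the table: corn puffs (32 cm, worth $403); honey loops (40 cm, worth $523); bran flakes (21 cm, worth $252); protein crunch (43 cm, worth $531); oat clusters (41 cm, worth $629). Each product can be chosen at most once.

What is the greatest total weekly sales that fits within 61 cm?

775

Ranking by ratio (weekly sales/cm): oat clusters 15.34, honey loops 13.07, corn puffs 12.59.
A density-first pass picks oat clusters — 629 at 41 cm.
The 41 cm tied up in oat clusters is better spent on honey loops + bran flakes — total rises to 775 (61 cm).
That's the maximum — no swap from here does better than 775.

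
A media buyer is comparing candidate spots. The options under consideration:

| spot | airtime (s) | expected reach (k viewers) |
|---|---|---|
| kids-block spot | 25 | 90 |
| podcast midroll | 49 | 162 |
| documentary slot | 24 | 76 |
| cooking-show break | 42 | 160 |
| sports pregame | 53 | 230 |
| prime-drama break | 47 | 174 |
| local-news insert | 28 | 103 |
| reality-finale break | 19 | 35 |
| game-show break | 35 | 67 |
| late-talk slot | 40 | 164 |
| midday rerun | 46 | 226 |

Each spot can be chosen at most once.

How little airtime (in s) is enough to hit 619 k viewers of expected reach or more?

139

Need the lightest bundle worth ≥ 619.
sports pregame + late-talk slot + midday rerun: 620 expected reach at 139 s.
Any bundle with less than 139 s falls short of 619.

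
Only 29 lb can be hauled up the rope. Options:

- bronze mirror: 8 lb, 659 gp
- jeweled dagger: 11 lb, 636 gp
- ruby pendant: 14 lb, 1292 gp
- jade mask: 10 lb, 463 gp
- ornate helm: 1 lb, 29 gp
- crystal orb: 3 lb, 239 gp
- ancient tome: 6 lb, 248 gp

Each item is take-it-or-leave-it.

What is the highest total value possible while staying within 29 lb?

By value per lb: ruby pendant 92.29, bronze mirror 82.38, crystal orb 79.67 lead.
The ratio heuristic lands on bronze mirror + ruby pendant + ornate helm + crystal orb (2219) but leaves 3 lb idle.
Replace crystal orb with ancient tome: the trade gains 9 net, giving 2228 at 29 lb.
Every other selection either busts 29 lb or fails to beat 2228.

2228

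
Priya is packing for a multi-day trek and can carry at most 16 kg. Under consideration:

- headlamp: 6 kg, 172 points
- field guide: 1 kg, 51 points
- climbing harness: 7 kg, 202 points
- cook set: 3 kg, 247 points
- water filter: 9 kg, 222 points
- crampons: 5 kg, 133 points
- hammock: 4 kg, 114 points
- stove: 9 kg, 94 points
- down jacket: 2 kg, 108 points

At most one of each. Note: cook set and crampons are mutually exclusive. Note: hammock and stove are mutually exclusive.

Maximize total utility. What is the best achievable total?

692

Taking the top-ratio items first gives field guide + climbing harness + cook set + down jacket for 608 (13 kg).
Replace climbing harness with headlamp + hammock: the trade gains 84 net, giving 692 at 16 kg.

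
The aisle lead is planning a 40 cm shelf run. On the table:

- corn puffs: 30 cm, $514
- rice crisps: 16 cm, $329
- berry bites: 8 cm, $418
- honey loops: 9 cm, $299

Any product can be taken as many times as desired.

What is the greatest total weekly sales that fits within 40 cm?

2090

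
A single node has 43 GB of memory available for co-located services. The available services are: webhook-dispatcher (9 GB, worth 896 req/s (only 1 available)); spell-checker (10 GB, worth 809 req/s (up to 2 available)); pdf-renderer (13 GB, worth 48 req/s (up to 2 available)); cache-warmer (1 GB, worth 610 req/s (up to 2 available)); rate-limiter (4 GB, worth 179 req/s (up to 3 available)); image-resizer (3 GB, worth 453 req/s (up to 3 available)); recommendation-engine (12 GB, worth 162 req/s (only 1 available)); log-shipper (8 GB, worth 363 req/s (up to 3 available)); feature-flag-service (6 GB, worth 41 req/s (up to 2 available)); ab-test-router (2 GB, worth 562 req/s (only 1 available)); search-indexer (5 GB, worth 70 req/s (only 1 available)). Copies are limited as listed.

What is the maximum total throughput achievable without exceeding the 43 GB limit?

Density check — cache-warmer 610.00, ab-test-router 281.00, image-resizer 151.00, webhook-dispatcher 99.56 are the best per GB.
Best packing: webhook-dispatcher + 2×spell-checker + 2×cache-warmer + 3×image-resizer + ab-test-router — 42 GB, 5655 total.

5655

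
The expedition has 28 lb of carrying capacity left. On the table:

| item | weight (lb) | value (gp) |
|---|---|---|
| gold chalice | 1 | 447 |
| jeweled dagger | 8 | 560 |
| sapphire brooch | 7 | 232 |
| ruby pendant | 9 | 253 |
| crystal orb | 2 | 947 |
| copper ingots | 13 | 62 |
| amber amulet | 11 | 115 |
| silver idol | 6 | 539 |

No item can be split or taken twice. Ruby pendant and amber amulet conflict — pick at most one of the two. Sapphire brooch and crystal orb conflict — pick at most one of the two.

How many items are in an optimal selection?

The maximum value within 28 lb is 2746.
gold chalice + jeweled dagger + ruby pendant + crystal orb + silver idol hits 2746 at 26 lb.
All optima have 5 items.

5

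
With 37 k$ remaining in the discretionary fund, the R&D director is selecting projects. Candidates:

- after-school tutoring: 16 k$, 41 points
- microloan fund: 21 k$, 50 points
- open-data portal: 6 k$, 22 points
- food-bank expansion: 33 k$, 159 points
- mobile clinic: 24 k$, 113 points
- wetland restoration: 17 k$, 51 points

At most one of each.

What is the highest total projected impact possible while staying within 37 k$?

159

By projected impact per k$: food-bank expansion 4.82, mobile clinic 4.71, open-data portal 3.67 lead.
The ratio ordering already packs tightly: food-bank expansion, 33 k$, 159.
Next best is open-data portal + mobile clinic at 135 (30 k$) — short by 24.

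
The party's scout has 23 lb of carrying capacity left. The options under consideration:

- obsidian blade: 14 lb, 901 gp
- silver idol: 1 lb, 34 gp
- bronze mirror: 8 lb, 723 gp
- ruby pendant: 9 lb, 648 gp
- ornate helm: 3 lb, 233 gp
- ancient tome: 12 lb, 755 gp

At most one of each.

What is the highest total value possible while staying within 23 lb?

1711

Taking the top-ratio items first gives silver idol + bronze mirror + ruby pendant + ornate helm for 1638 (21 lb).
Replace silver idol and ruby pendant with ancient tome: the trade gains 73 net, giving 1711 at 23 lb.
Every other selection either busts 23 lb or fails to beat 1711.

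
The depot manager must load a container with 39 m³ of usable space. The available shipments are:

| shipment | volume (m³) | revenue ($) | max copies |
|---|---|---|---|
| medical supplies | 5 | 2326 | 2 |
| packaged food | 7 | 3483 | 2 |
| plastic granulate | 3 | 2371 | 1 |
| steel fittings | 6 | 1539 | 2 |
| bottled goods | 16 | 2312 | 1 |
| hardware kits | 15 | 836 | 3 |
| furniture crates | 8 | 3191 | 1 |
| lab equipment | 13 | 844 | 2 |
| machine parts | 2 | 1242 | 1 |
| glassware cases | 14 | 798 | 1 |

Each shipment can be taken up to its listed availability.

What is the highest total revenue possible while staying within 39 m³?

18422

Taking 2×medical supplies + 2×packaged food + plastic granulate + furniture crates + machine parts: 37 m³ used, 18422 in revenue.
Every other selection either busts 39 m³ or exceeds an availability limit or fails to beat 18422.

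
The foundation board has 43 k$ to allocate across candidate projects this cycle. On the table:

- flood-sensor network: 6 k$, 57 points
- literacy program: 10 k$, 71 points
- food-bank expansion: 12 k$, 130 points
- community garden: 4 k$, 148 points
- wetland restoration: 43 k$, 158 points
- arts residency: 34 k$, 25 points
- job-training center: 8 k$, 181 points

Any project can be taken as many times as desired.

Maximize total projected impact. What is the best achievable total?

Density check — community garden 37.00, job-training center 22.62, food-bank expansion 10.83 are the best per k$.
10×community garden uses 40 of the 43 k$ and totals 1480.
That's the maximum — no swap from here does better than 1480.

1480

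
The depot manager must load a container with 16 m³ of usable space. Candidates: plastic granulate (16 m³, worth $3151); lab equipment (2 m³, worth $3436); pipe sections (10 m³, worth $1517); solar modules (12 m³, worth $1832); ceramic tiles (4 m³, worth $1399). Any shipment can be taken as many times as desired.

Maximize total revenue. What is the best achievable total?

Ranking by ratio (revenue/m³): lab equipment 1718.00, ceramic tiles 349.75, plastic granulate 196.94.
Taking 8×lab equipment: 16 m³ used, 27488 in revenue.

27488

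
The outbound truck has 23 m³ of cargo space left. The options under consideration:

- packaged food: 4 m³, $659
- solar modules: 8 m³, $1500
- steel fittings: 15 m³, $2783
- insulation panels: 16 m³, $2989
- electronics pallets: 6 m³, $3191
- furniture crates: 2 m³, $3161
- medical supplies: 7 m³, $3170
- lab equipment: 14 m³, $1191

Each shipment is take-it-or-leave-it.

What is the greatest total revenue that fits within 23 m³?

11022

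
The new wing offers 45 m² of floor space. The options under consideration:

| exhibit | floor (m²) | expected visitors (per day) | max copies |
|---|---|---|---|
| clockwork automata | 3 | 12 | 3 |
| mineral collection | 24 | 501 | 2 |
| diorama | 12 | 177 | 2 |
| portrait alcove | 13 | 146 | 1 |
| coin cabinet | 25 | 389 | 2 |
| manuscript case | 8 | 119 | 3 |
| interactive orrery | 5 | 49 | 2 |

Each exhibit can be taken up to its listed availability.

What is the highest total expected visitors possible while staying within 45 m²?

797

By expected visitors per m²: mineral collection 20.88, coin cabinet 15.56, manuscript case 14.88, diorama 14.75 lead.
Greedy by ratio would take mineral collection + 2×manuscript case + interactive orrery: 45 m² used, total 788.
Replace manuscript case and interactive orrery with diorama: the trade gains 9 net, giving 797 at 44 m².
No other feasible combination exceeds 797.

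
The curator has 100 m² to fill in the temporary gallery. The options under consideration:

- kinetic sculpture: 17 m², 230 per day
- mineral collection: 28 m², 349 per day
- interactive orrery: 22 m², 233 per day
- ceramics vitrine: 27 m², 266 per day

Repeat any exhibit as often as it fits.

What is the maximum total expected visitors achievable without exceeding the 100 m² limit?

1269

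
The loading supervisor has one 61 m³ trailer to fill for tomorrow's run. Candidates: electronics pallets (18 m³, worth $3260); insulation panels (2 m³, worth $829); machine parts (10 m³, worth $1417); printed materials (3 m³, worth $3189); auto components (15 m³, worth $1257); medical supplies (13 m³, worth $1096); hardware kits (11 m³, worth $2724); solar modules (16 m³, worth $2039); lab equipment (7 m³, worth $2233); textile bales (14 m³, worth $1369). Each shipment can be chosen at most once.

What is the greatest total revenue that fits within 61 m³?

14274

A density-first pass picks electronics pallets + insulation panels + machine parts + printed materials + hardware kits + lab equipment — 13652 at 51 m³.
Dropping machine parts frees 10 m³; slotting in solar modules (16 m³) lifts the total to 14274 at 57 m³.
Runner-up electronics pallets + insulation panels + machine parts + printed materials + hardware kits + lab equipment tops out at 13652.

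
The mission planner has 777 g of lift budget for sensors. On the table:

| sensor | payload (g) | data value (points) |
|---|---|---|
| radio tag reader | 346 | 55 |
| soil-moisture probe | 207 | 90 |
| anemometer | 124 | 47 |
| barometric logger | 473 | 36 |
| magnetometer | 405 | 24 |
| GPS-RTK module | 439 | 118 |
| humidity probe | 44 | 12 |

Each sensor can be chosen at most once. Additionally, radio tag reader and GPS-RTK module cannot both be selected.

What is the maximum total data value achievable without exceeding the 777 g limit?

255

The ratio heuristic lands on radio tag reader + soil-moisture probe + anemometer + humidity probe (204) but leaves 56 g idle.
The 390 g tied up in radio tag reader and humidity probe is better spent on GPS-RTK module — total rises to 255 (770 g).
Runner-up soil-moisture probe + GPS-RTK module + humidity probe tops out at 220.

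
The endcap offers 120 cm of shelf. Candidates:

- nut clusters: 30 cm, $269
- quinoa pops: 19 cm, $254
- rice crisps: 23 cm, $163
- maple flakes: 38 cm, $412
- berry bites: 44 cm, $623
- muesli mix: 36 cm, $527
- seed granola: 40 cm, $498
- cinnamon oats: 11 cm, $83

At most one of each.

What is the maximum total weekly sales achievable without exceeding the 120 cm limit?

1648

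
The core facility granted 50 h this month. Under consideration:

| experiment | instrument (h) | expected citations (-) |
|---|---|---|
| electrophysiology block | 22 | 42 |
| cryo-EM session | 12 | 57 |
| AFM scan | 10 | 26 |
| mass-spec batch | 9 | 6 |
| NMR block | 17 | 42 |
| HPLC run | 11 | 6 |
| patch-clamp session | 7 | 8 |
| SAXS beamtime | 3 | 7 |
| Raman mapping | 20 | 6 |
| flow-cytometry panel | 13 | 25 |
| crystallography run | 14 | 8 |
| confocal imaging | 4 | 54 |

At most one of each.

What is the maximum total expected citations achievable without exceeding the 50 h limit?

Greedy by ratio would take cryo-EM session + AFM scan + NMR block + SAXS beamtime + confocal imaging: 46 h used, total 186.
Replace SAXS beamtime with patch-clamp session: the trade gains 1 net, giving 187 at 50 h.
The closest alternative, cryo-EM session + AFM scan + NMR block + SAXS beamtime + confocal imaging, reaches only 186.

187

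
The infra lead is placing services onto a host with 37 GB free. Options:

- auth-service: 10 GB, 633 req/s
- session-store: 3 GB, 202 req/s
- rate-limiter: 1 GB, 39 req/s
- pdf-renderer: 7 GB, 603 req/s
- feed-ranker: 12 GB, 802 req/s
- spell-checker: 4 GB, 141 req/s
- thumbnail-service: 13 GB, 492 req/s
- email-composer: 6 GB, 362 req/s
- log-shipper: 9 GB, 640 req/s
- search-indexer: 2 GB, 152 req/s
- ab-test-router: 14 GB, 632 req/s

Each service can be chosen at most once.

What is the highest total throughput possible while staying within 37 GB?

Taking the top-ratio services first gives session-store + rate-limiter + pdf-renderer + feed-ranker + log-shipper + search-indexer for 2438 (34 GB).
Replace rate-limiter and search-indexer with email-composer: the trade gains 171 net, giving 2609 at 37 GB.
Next best is rate-limiter + pdf-renderer + feed-ranker + email-composer + log-shipper + search-indexer at 2598 (37 GB) — short by 11.

2609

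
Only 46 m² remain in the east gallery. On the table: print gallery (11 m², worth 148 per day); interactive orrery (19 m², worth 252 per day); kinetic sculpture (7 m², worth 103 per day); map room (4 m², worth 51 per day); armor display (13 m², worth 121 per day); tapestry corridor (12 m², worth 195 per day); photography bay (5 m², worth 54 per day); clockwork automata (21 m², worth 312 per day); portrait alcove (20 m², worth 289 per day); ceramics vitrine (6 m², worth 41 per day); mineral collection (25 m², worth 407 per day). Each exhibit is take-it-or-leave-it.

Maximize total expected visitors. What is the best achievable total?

719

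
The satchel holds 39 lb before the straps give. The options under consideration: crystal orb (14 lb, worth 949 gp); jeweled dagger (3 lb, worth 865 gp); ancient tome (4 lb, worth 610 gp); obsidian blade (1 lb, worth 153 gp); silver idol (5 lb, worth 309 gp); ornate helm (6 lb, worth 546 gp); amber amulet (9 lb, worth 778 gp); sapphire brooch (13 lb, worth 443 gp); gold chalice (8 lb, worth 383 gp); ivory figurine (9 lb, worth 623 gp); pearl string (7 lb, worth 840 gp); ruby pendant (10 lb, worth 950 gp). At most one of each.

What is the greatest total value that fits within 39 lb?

4589

By value per lb: jeweled dagger 288.33, obsidian blade 153.00, ancient tome 152.50, pearl string 120.00 lead.
Greedy by ratio would take jeweled dagger + ancient tome + obsidian blade + silver idol + ornate helm + pearl string + ruby pendant: 36 lb used, total 4273.
Replace obsidian blade and silver idol with amber amulet: the trade gains 316 net, giving 4589 at 39 lb.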